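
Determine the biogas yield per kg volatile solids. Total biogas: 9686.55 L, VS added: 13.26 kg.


Y = V / VS
= 9686.55 / 13.26
= 730.5090 L/kg VS

730.5090 L/kg VS


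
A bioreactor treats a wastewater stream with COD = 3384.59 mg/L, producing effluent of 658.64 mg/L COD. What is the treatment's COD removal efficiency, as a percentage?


eta = (COD_in - COD_out) / COD_in * 100
= (3384.59 - 658.64) / 3384.59 * 100
= 80.5400%

80.5400%


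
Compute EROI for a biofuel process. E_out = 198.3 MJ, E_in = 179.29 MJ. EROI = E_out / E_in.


EROI = E_out / E_in
= 198.3 / 179.29
= 1.1060

1.1060


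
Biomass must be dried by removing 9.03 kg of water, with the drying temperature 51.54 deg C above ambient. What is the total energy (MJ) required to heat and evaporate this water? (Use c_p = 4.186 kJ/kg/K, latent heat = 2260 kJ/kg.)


E = m_water * (4.186 * dT + 2260) / 1000
= 9.03 * (4.186 * 51.54 + 2260) / 1000
= 22.3560 MJ

22.3560 MJ


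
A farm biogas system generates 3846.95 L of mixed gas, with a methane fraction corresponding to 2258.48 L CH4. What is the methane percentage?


CH4% = V_CH4 / V_total * 100
= 2258.48 / 3846.95 * 100
= 58.7083%

58.7083%


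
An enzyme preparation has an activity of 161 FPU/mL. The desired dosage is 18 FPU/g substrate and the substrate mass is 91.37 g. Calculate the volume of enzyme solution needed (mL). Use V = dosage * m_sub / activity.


V = dosage * m_sub / activity
V = 18 * 91.37 / 161
V = 10.2153 mL

10.2153 mL


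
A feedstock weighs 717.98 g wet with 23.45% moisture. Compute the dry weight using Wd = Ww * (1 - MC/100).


Wd = Ww * (1 - MC/100)
= 717.98 * (1 - 23.45/100)
= 549.6137 g

549.6137 g


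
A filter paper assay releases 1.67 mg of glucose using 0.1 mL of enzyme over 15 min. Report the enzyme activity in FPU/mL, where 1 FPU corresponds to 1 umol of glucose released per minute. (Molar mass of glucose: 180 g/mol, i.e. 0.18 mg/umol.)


Activity = glucose_mg / (0.18 mg/umol * V_mL * t_min)
= 1.67 / (0.18 * 0.1 * 15)
= 6.1852 FPU/mL

6.1852 FPU/mL


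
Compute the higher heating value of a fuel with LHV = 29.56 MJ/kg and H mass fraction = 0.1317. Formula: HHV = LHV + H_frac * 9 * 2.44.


HHV = LHV + H_frac * 9 * 2.44
= 29.56 + 0.1317 * 9 * 2.44
= 32.4521 MJ/kg

32.4521 MJ/kg


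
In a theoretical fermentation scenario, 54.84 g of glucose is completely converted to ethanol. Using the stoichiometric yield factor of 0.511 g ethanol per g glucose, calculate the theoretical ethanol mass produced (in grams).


Theoretical ethanol yield: m_EtOH = 0.511 * m_glucose
m_EtOH = 0.511 * 54.84 = 28.0232 g

28.0232 g


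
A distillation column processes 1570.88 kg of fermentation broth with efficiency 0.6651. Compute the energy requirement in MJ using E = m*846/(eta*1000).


E = m * 846 / (eta * 1000)
= 1570.88 * 846 / (0.6651 * 1000)
= 1998.1424 MJ

1998.1424 MJ


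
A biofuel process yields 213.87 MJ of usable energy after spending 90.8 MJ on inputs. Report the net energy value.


NEV = E_out - E_in
= 213.87 - 90.8
= 123.0700 MJ

123.0700 MJ


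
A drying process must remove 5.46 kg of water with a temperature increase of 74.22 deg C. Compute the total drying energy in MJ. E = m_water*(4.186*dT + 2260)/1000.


E = m_water * (4.186 * dT + 2260) / 1000
= 5.46 * (4.186 * 74.22 + 2260) / 1000
= 14.0359 MJ

14.0359 MJ


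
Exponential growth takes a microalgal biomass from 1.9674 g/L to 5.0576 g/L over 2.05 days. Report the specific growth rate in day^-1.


mu = ln(X2/X1) / dt
= ln(5.0576/1.9674) / 2.05
= 0.4606 per day

0.4606 per day


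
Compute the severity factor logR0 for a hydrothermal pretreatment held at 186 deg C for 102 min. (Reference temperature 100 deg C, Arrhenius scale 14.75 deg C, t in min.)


logR0 = log10(t * exp((T - 100) / 14.75))
= log10(102 * exp((186 - 100) / 14.75))
= 4.5408

4.5408


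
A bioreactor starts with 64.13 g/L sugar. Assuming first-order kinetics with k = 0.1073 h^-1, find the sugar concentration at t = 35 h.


S = S0 * exp(-k * t)
S = 64.13 * exp(-0.1073 * 35)
S = 1.4999 g/L

1.4999 g/L


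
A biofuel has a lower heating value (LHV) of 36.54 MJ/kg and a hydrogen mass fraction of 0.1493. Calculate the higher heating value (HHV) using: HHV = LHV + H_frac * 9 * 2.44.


HHV = LHV + H_frac * 9 * 2.44
= 36.54 + 0.1493 * 9 * 2.44
= 39.8186 MJ/kg

39.8186 MJ/kg


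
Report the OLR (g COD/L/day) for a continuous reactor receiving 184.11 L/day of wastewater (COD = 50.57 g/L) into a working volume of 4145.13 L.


OLR = Q * S / V
= 184.11 * 50.57 / 4145.13
= 2.2461 g/L/day

2.2461 g/L/day


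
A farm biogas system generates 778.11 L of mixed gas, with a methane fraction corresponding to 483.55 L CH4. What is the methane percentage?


CH4% = V_CH4 / V_total * 100
= 483.55 / 778.11 * 100
= 62.1442%

62.1442%


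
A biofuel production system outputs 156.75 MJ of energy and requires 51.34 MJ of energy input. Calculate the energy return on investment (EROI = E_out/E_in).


EROI = E_out / E_in
= 156.75 / 51.34
= 3.0532

3.0532


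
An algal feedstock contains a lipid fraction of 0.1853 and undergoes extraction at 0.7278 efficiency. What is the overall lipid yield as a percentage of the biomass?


Y = lipid_content * extraction_eff * 100
= 0.1853 * 0.7278 * 100
= 13.4861%

13.4861%


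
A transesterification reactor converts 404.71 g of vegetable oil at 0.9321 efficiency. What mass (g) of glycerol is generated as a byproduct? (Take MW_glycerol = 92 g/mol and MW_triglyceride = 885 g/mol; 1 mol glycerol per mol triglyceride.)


glycerol = oil * conv * (92/885)
= 404.71 * 0.9321 * 92 / 885
= 39.2149 g

39.2149 g


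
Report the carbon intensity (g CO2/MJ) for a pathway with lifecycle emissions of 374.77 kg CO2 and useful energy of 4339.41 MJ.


CI = CO2 * 1000 / E
= 374.77 * 1000 / 4339.41
= 86.3643 g CO2/MJ

86.3643 g CO2/MJ


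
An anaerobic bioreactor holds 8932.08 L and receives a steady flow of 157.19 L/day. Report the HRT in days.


HRT = V / Q
= 8932.08 / 157.19
= 56.8235 days

56.8235 days


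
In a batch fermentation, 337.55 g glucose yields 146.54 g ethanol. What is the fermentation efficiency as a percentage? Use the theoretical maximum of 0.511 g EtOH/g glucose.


Fermentation efficiency = (actual / (0.511 * glucose)) * 100
= (146.54 / (0.511 * 337.55)) * 100
= 84.9566%

84.9566%


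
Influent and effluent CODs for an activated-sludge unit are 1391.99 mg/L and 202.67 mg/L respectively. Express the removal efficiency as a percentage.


eta = (COD_in - COD_out) / COD_in * 100
= (1391.99 - 202.67) / 1391.99 * 100
= 85.4403%

85.4403%


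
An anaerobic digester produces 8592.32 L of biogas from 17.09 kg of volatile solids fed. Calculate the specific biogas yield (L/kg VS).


Y = V / VS
= 8592.32 / 17.09
= 502.7689 L/kg VS

502.7689 L/kg VS


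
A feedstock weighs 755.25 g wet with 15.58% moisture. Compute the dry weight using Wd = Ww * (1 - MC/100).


Wd = Ww * (1 - MC/100)
= 755.25 * (1 - 15.58/100)
= 637.5821 g

637.5821 g


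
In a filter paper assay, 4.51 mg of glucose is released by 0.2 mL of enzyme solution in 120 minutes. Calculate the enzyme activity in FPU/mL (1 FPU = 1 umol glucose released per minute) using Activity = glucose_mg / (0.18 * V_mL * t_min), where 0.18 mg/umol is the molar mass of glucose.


Activity = glucose_mg / (0.18 mg/umol * V_mL * t_min)
= 4.51 / (0.18 * 0.2 * 120)
= 1.0440 FPU/mL

1.0440 FPU/mL


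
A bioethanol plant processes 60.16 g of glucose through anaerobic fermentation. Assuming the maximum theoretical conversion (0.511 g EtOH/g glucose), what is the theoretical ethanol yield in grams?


Theoretical ethanol yield: m_EtOH = 0.511 * m_glucose
m_EtOH = 0.511 * 60.16 = 30.7418 g

30.7418 g


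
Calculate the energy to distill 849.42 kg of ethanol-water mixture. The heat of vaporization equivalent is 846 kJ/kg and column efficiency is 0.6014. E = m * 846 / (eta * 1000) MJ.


E = m * 846 / (eta * 1000)
= 849.42 * 846 / (0.6014 * 1000)
= 1194.8941 MJ

1194.8941 MJ


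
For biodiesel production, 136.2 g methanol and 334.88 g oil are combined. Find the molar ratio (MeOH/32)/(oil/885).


Molar ratio = n_MeOH / n_oil = (MeOH/32) / (oil/885) = (MeOH * 885) / (32 * oil)
= (136.2 * 885) / (32 * 334.88)
= 11.2482

11.2482


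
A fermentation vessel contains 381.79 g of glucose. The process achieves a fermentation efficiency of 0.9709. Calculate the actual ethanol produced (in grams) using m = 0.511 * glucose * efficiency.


Actual ethanol: m = 0.511 * 381.79 * 0.9709
m = 189.4174 g

189.4174 g


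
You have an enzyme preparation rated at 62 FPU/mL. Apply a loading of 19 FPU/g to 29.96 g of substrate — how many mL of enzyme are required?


V = dosage * m_sub / activity
V = 19 * 29.96 / 62
V = 9.1813 mL

9.1813 mL


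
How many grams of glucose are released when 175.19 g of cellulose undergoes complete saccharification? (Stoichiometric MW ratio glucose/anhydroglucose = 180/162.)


glucose = cellulose * 180/162
= 175.19 * 180/162
= 194.6556 g

194.6556 g


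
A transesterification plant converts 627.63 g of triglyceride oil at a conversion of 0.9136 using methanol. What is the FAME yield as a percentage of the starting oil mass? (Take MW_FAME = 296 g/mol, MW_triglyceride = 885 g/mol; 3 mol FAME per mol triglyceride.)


m_FAME = oil * conv * (3 * 296 / 885) = oil * conv * (888/885)
= 627.63 * 0.9136 * 888 / 885
= 575.3465 g
Y = m_FAME / oil * 100 = conv * (888/885) * 100
= 0.9136 * 888 / 885 * 100
= 91.67%

91.67%


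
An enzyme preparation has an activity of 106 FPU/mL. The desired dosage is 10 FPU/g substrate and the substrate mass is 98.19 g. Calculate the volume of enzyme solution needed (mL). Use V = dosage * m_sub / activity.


V = dosage * m_sub / activity
V = 10 * 98.19 / 106
V = 9.2632 mL

9.2632 mL


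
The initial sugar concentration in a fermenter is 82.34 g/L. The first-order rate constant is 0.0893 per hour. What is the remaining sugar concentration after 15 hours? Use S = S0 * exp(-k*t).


S = S0 * exp(-k * t)
S = 82.34 * exp(-0.0893 * 15)
S = 21.5712 g/L

21.5712 g/L


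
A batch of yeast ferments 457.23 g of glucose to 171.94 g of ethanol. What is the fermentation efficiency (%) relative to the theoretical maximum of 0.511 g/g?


Fermentation efficiency = (actual / (0.511 * glucose)) * 100
= (171.94 / (0.511 * 457.23)) * 100
= 73.5904%

73.5904%


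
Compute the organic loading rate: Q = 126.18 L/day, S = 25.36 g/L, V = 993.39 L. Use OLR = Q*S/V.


OLR = Q * S / V
= 126.18 * 25.36 / 993.39
= 3.2212 g/L/day

3.2212 g/L/day


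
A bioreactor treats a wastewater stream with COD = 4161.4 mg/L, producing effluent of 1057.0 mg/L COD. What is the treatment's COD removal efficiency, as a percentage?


eta = (COD_in - COD_out) / COD_in * 100
= (4161.4 - 1057.0) / 4161.4 * 100
= 74.5999%

74.5999%


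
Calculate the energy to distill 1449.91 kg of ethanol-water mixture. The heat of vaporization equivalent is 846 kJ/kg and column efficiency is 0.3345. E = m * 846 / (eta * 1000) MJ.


E = m * 846 / (eta * 1000)
= 1449.91 * 846 / (0.3345 * 1000)
= 3667.0370 MJ

3667.0370 MJ


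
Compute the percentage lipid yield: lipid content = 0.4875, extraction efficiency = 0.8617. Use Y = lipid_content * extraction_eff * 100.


Y = lipid_content * extraction_eff * 100
= 0.4875 * 0.8617 * 100
= 42.0079%

42.0079%


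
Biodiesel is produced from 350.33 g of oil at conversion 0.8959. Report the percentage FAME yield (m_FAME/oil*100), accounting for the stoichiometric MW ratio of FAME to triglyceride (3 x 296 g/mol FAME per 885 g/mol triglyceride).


m_FAME = oil * conv * (3 * 296 / 885) = oil * conv * (888/885)
= 350.33 * 0.8959 * 888 / 885
= 314.9246 g
Y = m_FAME / oil * 100 = conv * (888/885) * 100
= 0.8959 * 888 / 885 * 100
= 89.89%

89.89%


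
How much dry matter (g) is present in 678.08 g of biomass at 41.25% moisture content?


Wd = Ww * (1 - MC/100)
= 678.08 * (1 - 41.25/100)
= 398.3720 g

398.3720 g


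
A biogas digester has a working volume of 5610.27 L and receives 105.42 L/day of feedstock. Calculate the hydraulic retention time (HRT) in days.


HRT = V / Q
= 5610.27 / 105.42
= 53.2183 days

53.2183 days


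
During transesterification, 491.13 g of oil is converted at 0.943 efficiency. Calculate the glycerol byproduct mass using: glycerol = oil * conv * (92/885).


glycerol = oil * conv * (92/885)
= 491.13 * 0.943 * 92 / 885
= 48.1452 g

48.1452 g


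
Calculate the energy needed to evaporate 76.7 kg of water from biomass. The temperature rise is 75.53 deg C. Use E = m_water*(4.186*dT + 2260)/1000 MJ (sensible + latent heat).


E = m_water * (4.186 * dT + 2260) / 1000
= 76.7 * (4.186 * 75.53 + 2260) / 1000
= 197.5921 MJ

197.5921 MJ


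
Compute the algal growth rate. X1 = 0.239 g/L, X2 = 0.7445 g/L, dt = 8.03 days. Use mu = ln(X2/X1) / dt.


mu = ln(X2/X1) / dt
= ln(0.7445/0.239) / 8.03
= 0.1415 per day

0.1415 per day


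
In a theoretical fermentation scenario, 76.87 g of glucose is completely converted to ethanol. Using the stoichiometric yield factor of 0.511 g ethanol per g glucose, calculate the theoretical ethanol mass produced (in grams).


Theoretical ethanol yield: m_EtOH = 0.511 * m_glucose
m_EtOH = 0.511 * 76.87 = 39.2806 g

39.2806 g


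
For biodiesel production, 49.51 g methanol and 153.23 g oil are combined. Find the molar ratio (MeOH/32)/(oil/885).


Molar ratio = n_MeOH / n_oil = (MeOH/32) / (oil/885) = (MeOH * 885) / (32 * oil)
= (49.51 * 885) / (32 * 153.23)
= 8.9360

8.9360


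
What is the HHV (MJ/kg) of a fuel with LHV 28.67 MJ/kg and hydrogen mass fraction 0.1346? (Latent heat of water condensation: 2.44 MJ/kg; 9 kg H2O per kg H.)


HHV = LHV + H_frac * 9 * 2.44
= 28.67 + 0.1346 * 9 * 2.44
= 31.6258 MJ/kg

31.6258 MJ/kg


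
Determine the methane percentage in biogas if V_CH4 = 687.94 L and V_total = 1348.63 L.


CH4% = V_CH4 / V_total * 100
= 687.94 / 1348.63 * 100
= 51.0103%

51.0103%


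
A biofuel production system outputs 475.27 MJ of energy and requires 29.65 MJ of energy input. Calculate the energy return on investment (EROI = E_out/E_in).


EROI = E_out / E_in
= 475.27 / 29.65
= 16.0293

16.0293


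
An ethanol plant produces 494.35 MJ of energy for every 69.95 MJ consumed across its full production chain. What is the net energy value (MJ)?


NEV = E_out - E_in
= 494.35 - 69.95
= 424.4000 MJ

424.4000 MJ


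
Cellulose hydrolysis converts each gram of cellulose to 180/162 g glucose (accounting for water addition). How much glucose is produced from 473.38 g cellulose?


glucose = cellulose * 180/162
= 473.38 * 180/162
= 525.9778 g

525.9778 g


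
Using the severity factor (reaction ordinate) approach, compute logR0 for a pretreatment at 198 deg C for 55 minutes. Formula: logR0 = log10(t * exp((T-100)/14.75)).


logR0 = log10(t * exp((T - 100) / 14.75))
= log10(55 * exp((198 - 100) / 14.75))
= 4.6258

4.6258


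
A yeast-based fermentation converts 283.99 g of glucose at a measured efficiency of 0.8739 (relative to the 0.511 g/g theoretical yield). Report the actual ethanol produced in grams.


Actual ethanol: m = 0.511 * 283.99 * 0.8739
m = 126.8194 g

126.8194 g


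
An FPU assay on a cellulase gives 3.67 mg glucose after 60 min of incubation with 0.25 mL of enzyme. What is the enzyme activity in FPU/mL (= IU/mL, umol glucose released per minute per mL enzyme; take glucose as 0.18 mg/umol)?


Activity = glucose_mg / (0.18 mg/umol * V_mL * t_min)
= 3.67 / (0.18 * 0.25 * 60)
= 1.3593 FPU/mL

1.3593 FPU/mL


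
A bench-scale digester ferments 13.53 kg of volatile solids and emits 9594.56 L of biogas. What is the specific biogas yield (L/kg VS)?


Y = V / VS
= 9594.56 / 13.53
= 709.1323 L/kg VS

709.1323 L/kg VS


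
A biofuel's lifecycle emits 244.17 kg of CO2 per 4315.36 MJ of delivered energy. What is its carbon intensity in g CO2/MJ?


CI = CO2 * 1000 / E
= 244.17 * 1000 / 4315.36
= 56.5816 g CO2/MJ

56.5816 g CO2/MJ


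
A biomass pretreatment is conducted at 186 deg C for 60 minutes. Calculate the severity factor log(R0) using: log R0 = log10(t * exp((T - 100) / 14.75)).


logR0 = log10(t * exp((T - 100) / 14.75))
= log10(60 * exp((186 - 100) / 14.75))
= 4.3103

4.3103


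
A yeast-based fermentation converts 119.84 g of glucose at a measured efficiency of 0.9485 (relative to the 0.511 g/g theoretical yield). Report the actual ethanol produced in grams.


Actual ethanol: m = 0.511 * 119.84 * 0.9485
m = 58.0845 g

58.0845 g


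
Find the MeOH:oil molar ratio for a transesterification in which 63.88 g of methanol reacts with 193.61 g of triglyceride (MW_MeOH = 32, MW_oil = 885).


Molar ratio = n_MeOH / n_oil = (MeOH/32) / (oil/885) = (MeOH * 885) / (32 * oil)
= (63.88 * 885) / (32 * 193.61)
= 9.1249

9.1249


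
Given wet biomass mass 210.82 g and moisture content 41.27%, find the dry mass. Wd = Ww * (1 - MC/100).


Wd = Ww * (1 - MC/100)
= 210.82 * (1 - 41.27/100)
= 123.8146 g

123.8146 g


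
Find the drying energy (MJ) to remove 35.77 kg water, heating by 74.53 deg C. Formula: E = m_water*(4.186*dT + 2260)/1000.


E = m_water * (4.186 * dT + 2260) / 1000
= 35.77 * (4.186 * 74.53 + 2260) / 1000
= 91.9998 MJ

91.9998 MJ


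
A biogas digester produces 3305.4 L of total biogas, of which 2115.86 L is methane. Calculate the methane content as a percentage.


CH4% = V_CH4 / V_total * 100
= 2115.86 / 3305.4 * 100
= 64.0122%

64.0122%


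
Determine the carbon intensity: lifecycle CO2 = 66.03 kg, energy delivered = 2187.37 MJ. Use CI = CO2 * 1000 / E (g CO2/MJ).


CI = CO2 * 1000 / E
= 66.03 * 1000 / 2187.37
= 30.1869 g CO2/MJ

30.1869 g CO2/MJ


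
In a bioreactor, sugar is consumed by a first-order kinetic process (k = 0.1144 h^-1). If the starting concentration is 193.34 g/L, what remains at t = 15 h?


S = S0 * exp(-k * t)
S = 193.34 * exp(-0.1144 * 15)
S = 34.7594 g/L

34.7594 g/L


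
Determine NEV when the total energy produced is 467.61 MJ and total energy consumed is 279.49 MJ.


NEV = E_out - E_in
= 467.61 - 279.49
= 188.1200 MJ

188.1200 MJ


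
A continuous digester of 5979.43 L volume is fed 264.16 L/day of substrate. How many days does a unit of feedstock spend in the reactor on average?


HRT = V / Q
= 5979.43 / 264.16
= 22.6356 days

22.6356 days


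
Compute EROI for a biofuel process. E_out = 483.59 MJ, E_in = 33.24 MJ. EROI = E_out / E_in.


EROI = E_out / E_in
= 483.59 / 33.24
= 14.5484

14.5484


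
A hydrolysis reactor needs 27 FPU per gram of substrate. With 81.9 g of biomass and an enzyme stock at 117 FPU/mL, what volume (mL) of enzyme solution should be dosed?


V = dosage * m_sub / activity
V = 27 * 81.9 / 117
V = 18.9000 mL

18.9000 mL


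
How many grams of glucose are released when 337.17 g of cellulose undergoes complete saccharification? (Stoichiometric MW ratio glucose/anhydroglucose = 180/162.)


glucose = cellulose * 180/162
= 337.17 * 180/162
= 374.6333 g

374.6333 g


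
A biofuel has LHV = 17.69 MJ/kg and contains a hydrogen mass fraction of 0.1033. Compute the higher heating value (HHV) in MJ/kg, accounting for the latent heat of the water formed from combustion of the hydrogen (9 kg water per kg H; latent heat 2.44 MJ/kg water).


HHV = LHV + H_frac * 9 * 2.44
= 17.69 + 0.1033 * 9 * 2.44
= 19.9585 MJ/kg

19.9585 MJ/kg


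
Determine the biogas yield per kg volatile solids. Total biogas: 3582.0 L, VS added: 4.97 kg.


Y = V / VS
= 3582.0 / 4.97
= 720.7243 L/kg VS

720.7243 L/kg VS


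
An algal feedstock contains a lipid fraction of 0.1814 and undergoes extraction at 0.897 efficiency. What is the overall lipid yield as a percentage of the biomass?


Y = lipid_content * extraction_eff * 100
= 0.1814 * 0.897 * 100
= 16.2716%

16.2716%


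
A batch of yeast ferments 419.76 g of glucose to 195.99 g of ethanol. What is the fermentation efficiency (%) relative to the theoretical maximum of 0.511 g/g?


Fermentation efficiency = (actual / (0.511 * glucose)) * 100
= (195.99 / (0.511 * 419.76)) * 100
= 91.3718%

91.3718%


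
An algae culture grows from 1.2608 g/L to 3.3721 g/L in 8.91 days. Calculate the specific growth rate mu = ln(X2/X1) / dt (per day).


mu = ln(X2/X1) / dt
= ln(3.3721/1.2608) / 8.91
= 0.1104 per day

0.1104 per day


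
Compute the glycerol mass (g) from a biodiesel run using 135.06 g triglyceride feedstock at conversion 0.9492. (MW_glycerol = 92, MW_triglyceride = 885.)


glycerol = oil * conv * (92/885)
= 135.06 * 0.9492 * 92 / 885
= 13.3269 g

13.3269 g


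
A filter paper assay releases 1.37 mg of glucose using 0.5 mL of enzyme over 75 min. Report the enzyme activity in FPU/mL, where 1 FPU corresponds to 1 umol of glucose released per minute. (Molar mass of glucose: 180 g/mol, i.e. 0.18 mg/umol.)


Activity = glucose_mg / (0.18 mg/umol * V_mL * t_min)
= 1.37 / (0.18 * 0.5 * 75)
= 0.2030 FPU/mL

0.2030 FPU/mL


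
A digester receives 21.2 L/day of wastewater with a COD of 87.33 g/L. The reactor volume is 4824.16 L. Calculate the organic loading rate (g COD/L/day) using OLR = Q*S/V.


OLR = Q * S / V
= 21.2 * 87.33 / 4824.16
= 0.3838 g/L/day

0.3838 g/L/day


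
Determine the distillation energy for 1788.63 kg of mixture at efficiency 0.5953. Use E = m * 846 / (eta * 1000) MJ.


E = m * 846 / (eta * 1000)
= 1788.63 * 846 / (0.5953 * 1000)
= 2541.8797 MJ

2541.8797 MJ


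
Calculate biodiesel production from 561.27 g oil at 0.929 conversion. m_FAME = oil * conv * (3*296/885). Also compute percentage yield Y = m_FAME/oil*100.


m_FAME = oil * conv * (3 * 296 / 885) = oil * conv * (888/885)
= 561.27 * 0.929 * 888 / 885
= 523.1874 g
Y = m_FAME / oil * 100 = conv * (888/885) * 100
= 0.929 * 888 / 885 * 100
= 93.21%

523.1874 g FAME; Y = 93.21%


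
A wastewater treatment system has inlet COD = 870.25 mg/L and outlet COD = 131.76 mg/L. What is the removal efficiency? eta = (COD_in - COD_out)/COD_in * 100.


eta = (COD_in - COD_out) / COD_in * 100
= (870.25 - 131.76) / 870.25 * 100
= 84.8595%

84.8595%


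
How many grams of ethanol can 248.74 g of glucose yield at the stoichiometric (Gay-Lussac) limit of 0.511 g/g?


Theoretical ethanol yield: m_EtOH = 0.511 * m_glucose
m_EtOH = 0.511 * 248.74 = 127.1061 g

127.1061 g


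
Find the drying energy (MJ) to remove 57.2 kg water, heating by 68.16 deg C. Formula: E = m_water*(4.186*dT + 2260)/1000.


E = m_water * (4.186 * dT + 2260) / 1000
= 57.2 * (4.186 * 68.16 + 2260) / 1000
= 145.5922 MJ

145.5922 MJ


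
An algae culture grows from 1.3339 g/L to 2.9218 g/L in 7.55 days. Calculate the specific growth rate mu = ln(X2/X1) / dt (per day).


mu = ln(X2/X1) / dt
= ln(2.9218/1.3339) / 7.55
= 0.1039 per day

0.1039 per day


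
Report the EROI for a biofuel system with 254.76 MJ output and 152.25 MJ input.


EROI = E_out / E_in
= 254.76 / 152.25
= 1.6733

1.6733


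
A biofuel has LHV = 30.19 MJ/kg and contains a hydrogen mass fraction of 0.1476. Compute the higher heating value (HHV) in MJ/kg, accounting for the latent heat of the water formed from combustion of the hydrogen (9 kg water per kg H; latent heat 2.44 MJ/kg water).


HHV = LHV + H_frac * 9 * 2.44
= 30.19 + 0.1476 * 9 * 2.44
= 33.4313 MJ/kg

33.4313 MJ/kg


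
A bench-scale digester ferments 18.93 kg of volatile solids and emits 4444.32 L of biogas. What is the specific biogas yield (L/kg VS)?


Y = V / VS
= 4444.32 / 18.93
= 234.7765 L/kg VS

234.7765 L/kg VS


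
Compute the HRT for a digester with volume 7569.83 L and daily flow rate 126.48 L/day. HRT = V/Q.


HRT = V / Q
= 7569.83 / 126.48
= 59.8500 days

59.8500 days


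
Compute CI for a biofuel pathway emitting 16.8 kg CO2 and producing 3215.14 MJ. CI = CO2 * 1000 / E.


CI = CO2 * 1000 / E
= 16.8 * 1000 / 3215.14
= 5.2253 g CO2/MJ

5.2253 g CO2/MJ


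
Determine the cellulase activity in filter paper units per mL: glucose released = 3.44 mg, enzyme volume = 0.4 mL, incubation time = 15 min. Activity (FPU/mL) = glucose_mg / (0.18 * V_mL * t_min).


Activity = glucose_mg / (0.18 mg/umol * V_mL * t_min)
= 3.44 / (0.18 * 0.4 * 15)
= 3.1852 FPU/mL

3.1852 FPU/mL


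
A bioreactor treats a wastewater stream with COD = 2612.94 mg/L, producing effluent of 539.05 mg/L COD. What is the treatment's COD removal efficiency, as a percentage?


eta = (COD_in - COD_out) / COD_in * 100
= (2612.94 - 539.05) / 2612.94 * 100
= 79.3700%

79.3700%


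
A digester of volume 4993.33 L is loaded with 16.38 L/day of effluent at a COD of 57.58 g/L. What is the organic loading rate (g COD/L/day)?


OLR = Q * S / V
= 16.38 * 57.58 / 4993.33
= 0.1889 g/L/day

0.1889 g/L/day


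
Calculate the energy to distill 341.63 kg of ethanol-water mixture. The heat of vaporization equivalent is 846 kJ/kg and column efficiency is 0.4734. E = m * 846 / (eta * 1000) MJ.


E = m * 846 / (eta * 1000)
= 341.63 * 846 / (0.4734 * 1000)
= 610.5175 MJ

610.5175 MJ


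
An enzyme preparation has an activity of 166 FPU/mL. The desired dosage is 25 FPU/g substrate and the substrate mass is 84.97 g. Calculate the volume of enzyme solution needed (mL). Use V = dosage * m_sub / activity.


V = dosage * m_sub / activity
V = 25 * 84.97 / 166
V = 12.7967 mL

12.7967 mL


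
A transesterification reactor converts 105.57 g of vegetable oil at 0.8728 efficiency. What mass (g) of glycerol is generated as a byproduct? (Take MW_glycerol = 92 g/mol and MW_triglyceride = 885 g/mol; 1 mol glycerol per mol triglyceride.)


glycerol = oil * conv * (92/885)
= 105.57 * 0.8728 * 92 / 885
= 9.5786 g

9.5786 g


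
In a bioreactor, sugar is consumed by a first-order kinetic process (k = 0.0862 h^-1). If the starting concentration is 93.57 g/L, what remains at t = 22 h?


S = S0 * exp(-k * t)
S = 93.57 * exp(-0.0862 * 22)
S = 14.0456 g/L

14.0456 g/L


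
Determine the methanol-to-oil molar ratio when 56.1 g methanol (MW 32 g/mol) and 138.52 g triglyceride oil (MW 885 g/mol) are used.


Molar ratio = n_MeOH / n_oil = (MeOH/32) / (oil/885) = (MeOH * 885) / (32 * oil)
= (56.1 * 885) / (32 * 138.52)
= 11.2007

11.2007


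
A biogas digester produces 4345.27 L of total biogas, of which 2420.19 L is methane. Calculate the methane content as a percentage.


CH4% = V_CH4 / V_total * 100
= 2420.19 / 4345.27 * 100
= 55.6971%

55.6971%


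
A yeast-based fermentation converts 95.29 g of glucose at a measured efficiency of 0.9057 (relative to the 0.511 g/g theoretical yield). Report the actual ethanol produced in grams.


Actual ethanol: m = 0.511 * 95.29 * 0.9057
m = 44.1014 g

44.1014 g


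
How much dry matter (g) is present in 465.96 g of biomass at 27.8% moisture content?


Wd = Ww * (1 - MC/100)
= 465.96 * (1 - 27.8/100)
= 336.4231 g

336.4231 g


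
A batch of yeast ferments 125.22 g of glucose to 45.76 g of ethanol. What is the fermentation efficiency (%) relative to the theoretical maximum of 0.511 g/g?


Fermentation efficiency = (actual / (0.511 * glucose)) * 100
= (45.76 / (0.511 * 125.22)) * 100
= 71.5141%

71.5141%


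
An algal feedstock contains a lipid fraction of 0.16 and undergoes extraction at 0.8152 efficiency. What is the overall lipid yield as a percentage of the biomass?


Y = lipid_content * extraction_eff * 100
= 0.16 * 0.8152 * 100
= 13.0432%

13.0432%


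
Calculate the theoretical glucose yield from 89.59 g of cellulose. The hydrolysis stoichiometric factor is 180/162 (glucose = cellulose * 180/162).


glucose = cellulose * 180/162
= 89.59 * 180/162
= 99.5444 g

99.5444 g


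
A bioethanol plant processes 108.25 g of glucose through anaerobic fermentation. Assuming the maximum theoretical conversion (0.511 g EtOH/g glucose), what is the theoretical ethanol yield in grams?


Theoretical ethanol yield: m_EtOH = 0.511 * m_glucose
m_EtOH = 0.511 * 108.25 = 55.3158 g

55.3158 g


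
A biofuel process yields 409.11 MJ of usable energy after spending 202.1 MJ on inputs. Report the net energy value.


NEV = E_out - E_in
= 409.11 - 202.1
= 207.0100 MJ

207.0100 MJ


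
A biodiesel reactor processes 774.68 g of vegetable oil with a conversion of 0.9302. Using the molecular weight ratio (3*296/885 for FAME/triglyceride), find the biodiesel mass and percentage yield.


m_FAME = oil * conv * (3 * 296 / 885) = oil * conv * (888/885)
= 774.68 * 0.9302 * 888 / 885
= 723.0501 g
Y = m_FAME / oil * 100 = conv * (888/885) * 100
= 0.9302 * 888 / 885 * 100
= 93.34%

723.0501 g FAME; Y = 93.34%


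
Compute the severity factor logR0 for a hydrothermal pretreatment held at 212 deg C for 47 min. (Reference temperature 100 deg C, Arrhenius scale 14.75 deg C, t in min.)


logR0 = log10(t * exp((T - 100) / 14.75))
= log10(47 * exp((212 - 100) / 14.75))
= 4.9698

4.9698


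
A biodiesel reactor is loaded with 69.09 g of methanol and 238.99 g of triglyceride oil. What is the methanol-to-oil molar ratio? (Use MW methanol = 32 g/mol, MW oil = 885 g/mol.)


Molar ratio = n_MeOH / n_oil = (MeOH/32) / (oil/885) = (MeOH * 885) / (32 * oil)
= (69.09 * 885) / (32 * 238.99)
= 7.9952

7.9952


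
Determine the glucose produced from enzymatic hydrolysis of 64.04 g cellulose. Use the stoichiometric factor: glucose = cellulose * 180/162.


glucose = cellulose * 180/162
= 64.04 * 180/162
= 71.1556 g

71.1556 g


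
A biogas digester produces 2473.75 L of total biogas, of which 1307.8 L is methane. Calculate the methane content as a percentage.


CH4% = V_CH4 / V_total * 100
= 1307.8 / 2473.75 * 100
= 52.8671%

52.8671%


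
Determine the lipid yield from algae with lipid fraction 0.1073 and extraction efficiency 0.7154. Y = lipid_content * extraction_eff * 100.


Y = lipid_content * extraction_eff * 100
= 0.1073 * 0.7154 * 100
= 7.6762%

7.6762%


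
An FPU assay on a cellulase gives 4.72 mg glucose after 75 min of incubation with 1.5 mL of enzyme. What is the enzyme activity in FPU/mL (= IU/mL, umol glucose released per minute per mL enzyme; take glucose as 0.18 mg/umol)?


Activity = glucose_mg / (0.18 mg/umol * V_mL * t_min)
= 4.72 / (0.18 * 1.5 * 75)
= 0.2331 FPU/mL

0.2331 FPU/mL


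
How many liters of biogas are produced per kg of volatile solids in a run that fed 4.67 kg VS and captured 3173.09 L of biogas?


Y = V / VS
= 3173.09 / 4.67
= 679.4625 L/kg VS

679.4625 L/kg VS


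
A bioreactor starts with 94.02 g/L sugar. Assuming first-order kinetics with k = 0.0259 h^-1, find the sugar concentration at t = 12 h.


S = S0 * exp(-k * t)
S = 94.02 * exp(-0.0259 * 12)
S = 68.9035 g/L

68.9035 g/L


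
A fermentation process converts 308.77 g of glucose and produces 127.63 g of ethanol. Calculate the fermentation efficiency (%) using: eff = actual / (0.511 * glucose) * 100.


Fermentation efficiency = (actual / (0.511 * glucose)) * 100
= (127.63 / (0.511 * 308.77)) * 100
= 80.8904%

80.8904%


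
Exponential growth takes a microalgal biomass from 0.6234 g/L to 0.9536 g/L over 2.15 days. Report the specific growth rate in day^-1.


mu = ln(X2/X1) / dt
= ln(0.9536/0.6234) / 2.15
= 0.1977 per day

0.1977 per day


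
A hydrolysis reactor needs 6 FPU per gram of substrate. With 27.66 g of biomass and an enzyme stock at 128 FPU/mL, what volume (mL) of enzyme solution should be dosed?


V = dosage * m_sub / activity
V = 6 * 27.66 / 128
V = 1.2966 mL

1.2966 mL


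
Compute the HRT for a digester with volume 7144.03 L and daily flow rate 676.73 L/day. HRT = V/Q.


HRT = V / Q
= 7144.03 / 676.73
= 10.5567 days

10.5567 days


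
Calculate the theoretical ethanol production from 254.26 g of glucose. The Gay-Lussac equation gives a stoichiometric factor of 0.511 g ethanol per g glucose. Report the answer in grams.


Theoretical ethanol yield: m_EtOH = 0.511 * m_glucose
m_EtOH = 0.511 * 254.26 = 129.9269 g

129.9269 g


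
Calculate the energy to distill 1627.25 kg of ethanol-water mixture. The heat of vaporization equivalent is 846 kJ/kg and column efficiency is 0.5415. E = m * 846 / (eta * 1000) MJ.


E = m * 846 / (eta * 1000)
= 1627.25 * 846 / (0.5415 * 1000)
= 2542.2964 MJ

2542.2964 MJ


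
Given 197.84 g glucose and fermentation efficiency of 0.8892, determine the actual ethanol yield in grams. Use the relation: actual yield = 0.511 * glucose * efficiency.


Actual ethanol: m = 0.511 * 197.84 * 0.8892
m = 89.8948 g

89.8948 g


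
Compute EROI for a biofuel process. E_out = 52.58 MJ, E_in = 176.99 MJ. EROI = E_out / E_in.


EROI = E_out / E_in
= 52.58 / 176.99
= 0.2971

0.2971


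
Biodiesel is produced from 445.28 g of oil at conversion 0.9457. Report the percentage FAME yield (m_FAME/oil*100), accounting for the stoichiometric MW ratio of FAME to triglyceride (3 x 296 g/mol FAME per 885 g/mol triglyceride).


m_FAME = oil * conv * (3 * 296 / 885) = oil * conv * (888/885)
= 445.28 * 0.9457 * 888 / 885
= 422.5288 g
Y = m_FAME / oil * 100 = conv * (888/885) * 100
= 0.9457 * 888 / 885 * 100
= 94.89%

94.89%


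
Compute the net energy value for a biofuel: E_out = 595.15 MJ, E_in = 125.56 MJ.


NEV = E_out - E_in
= 595.15 - 125.56
= 469.5900 MJ

469.5900 MJ


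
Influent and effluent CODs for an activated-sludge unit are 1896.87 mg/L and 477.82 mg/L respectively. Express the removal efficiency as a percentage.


eta = (COD_in - COD_out) / COD_in * 100
= (1896.87 - 477.82) / 1896.87 * 100
= 74.8101%

74.8101%


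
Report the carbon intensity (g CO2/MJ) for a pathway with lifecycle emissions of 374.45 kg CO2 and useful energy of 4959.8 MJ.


CI = CO2 * 1000 / E
= 374.45 * 1000 / 4959.8
= 75.4970 g CO2/MJ

75.4970 g CO2/MJ


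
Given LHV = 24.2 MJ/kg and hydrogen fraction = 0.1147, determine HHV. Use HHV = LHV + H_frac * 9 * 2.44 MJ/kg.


HHV = LHV + H_frac * 9 * 2.44
= 24.2 + 0.1147 * 9 * 2.44
= 26.7188 MJ/kg

26.7188 MJ/kg


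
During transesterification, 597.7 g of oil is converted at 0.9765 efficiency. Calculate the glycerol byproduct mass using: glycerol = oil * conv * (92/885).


glycerol = oil * conv * (92/885)
= 597.7 * 0.9765 * 92 / 885
= 60.6736 g

60.6736 g


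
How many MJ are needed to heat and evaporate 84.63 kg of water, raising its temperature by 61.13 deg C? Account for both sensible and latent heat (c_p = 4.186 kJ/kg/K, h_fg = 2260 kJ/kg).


E = m_water * (4.186 * dT + 2260) / 1000
= 84.63 * (4.186 * 61.13 + 2260) / 1000
= 212.9198 MJ

212.9198 MJ


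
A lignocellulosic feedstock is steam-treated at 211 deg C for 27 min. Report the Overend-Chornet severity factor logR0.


logR0 = log10(t * exp((T - 100) / 14.75))
= log10(27 * exp((211 - 100) / 14.75))
= 4.6996

4.6996


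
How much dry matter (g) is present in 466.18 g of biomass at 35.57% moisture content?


Wd = Ww * (1 - MC/100)
= 466.18 * (1 - 35.57/100)
= 300.3598 g

300.3598 g


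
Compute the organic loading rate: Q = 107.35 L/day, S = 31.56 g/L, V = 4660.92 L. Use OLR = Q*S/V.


OLR = Q * S / V
= 107.35 * 31.56 / 4660.92
= 0.7269 g/L/day

0.7269 g/L/day


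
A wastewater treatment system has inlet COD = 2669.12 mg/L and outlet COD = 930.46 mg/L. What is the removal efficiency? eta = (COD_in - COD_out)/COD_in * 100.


eta = (COD_in - COD_out) / COD_in * 100
= (2669.12 - 930.46) / 2669.12 * 100
= 65.1398%

65.1398%


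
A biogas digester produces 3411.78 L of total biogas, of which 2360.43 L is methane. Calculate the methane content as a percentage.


CH4% = V_CH4 / V_total * 100
= 2360.43 / 3411.78 * 100
= 69.1847%

69.1847%


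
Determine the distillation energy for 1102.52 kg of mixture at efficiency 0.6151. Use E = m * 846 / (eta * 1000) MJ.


E = m * 846 / (eta * 1000)
= 1102.52 * 846 / (0.6151 * 1000)
= 1516.3907 MJ

1516.3907 MJ


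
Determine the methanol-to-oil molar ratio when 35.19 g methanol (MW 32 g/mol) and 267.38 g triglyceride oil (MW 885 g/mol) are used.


Molar ratio = n_MeOH / n_oil = (MeOH/32) / (oil/885) = (MeOH * 885) / (32 * oil)
= (35.19 * 885) / (32 * 267.38)
= 3.6399

3.6399


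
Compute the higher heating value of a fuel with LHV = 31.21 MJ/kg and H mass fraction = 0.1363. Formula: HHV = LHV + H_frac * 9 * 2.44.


HHV = LHV + H_frac * 9 * 2.44
= 31.21 + 0.1363 * 9 * 2.44
= 34.2031 MJ/kg

34.2031 MJ/kg


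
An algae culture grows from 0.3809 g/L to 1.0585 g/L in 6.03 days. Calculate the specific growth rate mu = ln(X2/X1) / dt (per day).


mu = ln(X2/X1) / dt
= ln(1.0585/0.3809) / 6.03
= 0.1695 per day

0.1695 per day


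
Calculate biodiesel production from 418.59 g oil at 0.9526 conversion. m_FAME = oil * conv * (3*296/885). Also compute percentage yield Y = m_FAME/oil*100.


m_FAME = oil * conv * (3 * 296 / 885) = oil * conv * (888/885)
= 418.59 * 0.9526 * 888 / 885
= 400.1005 g
Y = m_FAME / oil * 100 = conv * (888/885) * 100
= 0.9526 * 888 / 885 * 100
= 95.58%

400.1005 g FAME; Y = 95.58%


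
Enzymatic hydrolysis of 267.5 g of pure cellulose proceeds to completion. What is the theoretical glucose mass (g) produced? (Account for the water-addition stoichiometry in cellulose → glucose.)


glucose = cellulose * 180/162
= 267.5 * 180/162
= 297.2222 g

297.2222 g


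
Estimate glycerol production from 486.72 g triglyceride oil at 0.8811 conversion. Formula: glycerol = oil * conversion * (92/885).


glycerol = oil * conv * (92/885)
= 486.72 * 0.8811 * 92 / 885
= 44.5809 g

44.5809 g


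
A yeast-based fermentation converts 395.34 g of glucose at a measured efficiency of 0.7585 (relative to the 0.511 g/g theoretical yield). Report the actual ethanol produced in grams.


Actual ethanol: m = 0.511 * 395.34 * 0.7585
m = 153.2312 g

153.2312 g


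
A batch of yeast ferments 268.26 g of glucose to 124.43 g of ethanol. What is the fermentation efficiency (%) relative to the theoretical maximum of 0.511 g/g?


Fermentation efficiency = (actual / (0.511 * glucose)) * 100
= (124.43 / (0.511 * 268.26)) * 100
= 90.7712%

90.7712%


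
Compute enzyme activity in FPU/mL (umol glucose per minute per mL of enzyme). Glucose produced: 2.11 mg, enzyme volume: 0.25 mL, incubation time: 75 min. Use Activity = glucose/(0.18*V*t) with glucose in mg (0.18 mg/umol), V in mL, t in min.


Activity = glucose_mg / (0.18 mg/umol * V_mL * t_min)
= 2.11 / (0.18 * 0.25 * 75)
= 0.6252 FPU/mL

0.6252 FPU/mL


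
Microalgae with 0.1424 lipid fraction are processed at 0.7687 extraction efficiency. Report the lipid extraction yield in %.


Y = lipid_content * extraction_eff * 100
= 0.1424 * 0.7687 * 100
= 10.9463%

10.9463%


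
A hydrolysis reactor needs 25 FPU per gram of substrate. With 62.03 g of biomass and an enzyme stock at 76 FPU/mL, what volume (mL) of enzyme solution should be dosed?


V = dosage * m_sub / activity
V = 25 * 62.03 / 76
V = 20.4046 mL

20.4046 mL


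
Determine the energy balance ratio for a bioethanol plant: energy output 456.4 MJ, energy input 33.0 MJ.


EROI = E_out / E_in
= 456.4 / 33.0
= 13.8303

13.8303


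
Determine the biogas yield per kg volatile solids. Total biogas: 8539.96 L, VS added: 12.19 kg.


Y = V / VS
= 8539.96 / 12.19
= 700.5710 L/kg VS

700.5710 L/kg VS


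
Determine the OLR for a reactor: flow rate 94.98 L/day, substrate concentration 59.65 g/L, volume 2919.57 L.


OLR = Q * S / V
= 94.98 * 59.65 / 2919.57
= 1.9405 g/L/day

1.9405 g/L/day


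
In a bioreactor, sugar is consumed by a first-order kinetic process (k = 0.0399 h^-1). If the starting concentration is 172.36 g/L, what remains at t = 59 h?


S = S0 * exp(-k * t)
S = 172.36 * exp(-0.0399 * 59)
S = 16.3706 g/L

16.3706 g/L


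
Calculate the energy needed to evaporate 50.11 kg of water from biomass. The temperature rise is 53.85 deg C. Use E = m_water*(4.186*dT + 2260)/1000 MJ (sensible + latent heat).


E = m_water * (4.186 * dT + 2260) / 1000
= 50.11 * (4.186 * 53.85 + 2260) / 1000
= 124.5442 MJ

124.5442 MJ
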